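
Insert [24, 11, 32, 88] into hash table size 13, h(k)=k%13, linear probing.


Insert 24: h=11 -> slot 11
Insert 11: h=11, 1 probes -> slot 12
Insert 32: h=6 -> slot 6
Insert 88: h=10 -> slot 10

Table: [None, None, None, None, None, None, 32, None, None, None, 88, 24, 11]


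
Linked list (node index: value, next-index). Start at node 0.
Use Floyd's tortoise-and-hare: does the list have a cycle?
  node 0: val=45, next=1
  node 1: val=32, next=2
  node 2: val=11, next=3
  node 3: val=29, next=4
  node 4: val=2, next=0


Floyd's tortoise (slow, +1) and hare (fast, +2):
  init: slow=0, fast=0
  step 1: slow=1, fast=2
  step 2: slow=2, fast=4
  step 3: slow=3, fast=1
  step 4: slow=4, fast=3
  step 5: slow=0, fast=0
  slow == fast at node 0: cycle detected

Cycle: yes


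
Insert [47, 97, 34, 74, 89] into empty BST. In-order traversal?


Insert 47: root
Insert 97: R from 47
Insert 34: L from 47
Insert 74: R from 47 -> L from 97
Insert 89: R from 47 -> L from 97 -> R from 74

In-order: [34, 47, 74, 89, 97]


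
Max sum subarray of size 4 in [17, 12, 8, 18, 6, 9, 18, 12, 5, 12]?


[0:4]: 55
[1:5]: 44
[2:6]: 41
[3:7]: 51
[4:8]: 45
[5:9]: 44
[6:10]: 47

Max: 55 at [0:4]


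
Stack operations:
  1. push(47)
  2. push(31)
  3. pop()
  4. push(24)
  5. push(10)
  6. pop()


push(47) -> [47]
push(31) -> [47, 31]
pop()->31, [47]
push(24) -> [47, 24]
push(10) -> [47, 24, 10]
pop()->10, [47, 24]

Final stack: [47, 24]


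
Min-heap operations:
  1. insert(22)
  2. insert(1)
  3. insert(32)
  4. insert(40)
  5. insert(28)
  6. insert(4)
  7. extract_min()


insert(22) -> [22]
insert(1) -> [1, 22]
insert(32) -> [1, 22, 32]
insert(40) -> [1, 22, 32, 40]
insert(28) -> [1, 22, 32, 40, 28]
insert(4) -> [1, 22, 4, 40, 28, 32]
extract_min()->1, [4, 22, 32, 40, 28]

Final heap: [4, 22, 32, 40, 28]


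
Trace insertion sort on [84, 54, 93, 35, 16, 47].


Initial: [84, 54, 93, 35, 16, 47]
Insert 54: [54, 84, 93, 35, 16, 47]
Insert 93: [54, 84, 93, 35, 16, 47]
Insert 35: [35, 54, 84, 93, 16, 47]
Insert 16: [16, 35, 54, 84, 93, 47]
Insert 47: [16, 35, 47, 54, 84, 93]

Sorted: [16, 35, 47, 54, 84, 93]


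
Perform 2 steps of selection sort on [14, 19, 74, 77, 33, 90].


Initial: [14, 19, 74, 77, 33, 90]
Step 1: min=14 at 0
  Swap: [14, 19, 74, 77, 33, 90]
Step 2: min=19 at 1
  Swap: [14, 19, 74, 77, 33, 90]

After 2 steps: [14, 19, 74, 77, 33, 90]


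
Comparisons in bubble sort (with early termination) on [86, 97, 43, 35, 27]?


Algorithm: bubble sort (with early termination)
Input: [86, 97, 43, 35, 27]
Sorted: [27, 35, 43, 86, 97]

10


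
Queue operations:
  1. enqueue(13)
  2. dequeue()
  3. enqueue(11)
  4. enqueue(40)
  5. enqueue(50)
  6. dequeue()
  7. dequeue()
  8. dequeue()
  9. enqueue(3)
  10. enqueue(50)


enqueue(13) -> [13]
dequeue()->13, []
enqueue(11) -> [11]
enqueue(40) -> [11, 40]
enqueue(50) -> [11, 40, 50]
dequeue()->11, [40, 50]
dequeue()->40, [50]
dequeue()->50, []
enqueue(3) -> [3]
enqueue(50) -> [3, 50]

Final queue: [3, 50]


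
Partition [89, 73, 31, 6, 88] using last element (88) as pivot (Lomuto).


Pivot: 88
  73 <= 88: swap -> [73, 89, 31, 6, 88]
  31 <= 88: swap -> [73, 31, 89, 6, 88]
  6 <= 88: swap -> [73, 31, 6, 89, 88]
Place pivot at 3: [73, 31, 6, 88, 89]

Partitioned: [73, 31, 6, 88, 89]


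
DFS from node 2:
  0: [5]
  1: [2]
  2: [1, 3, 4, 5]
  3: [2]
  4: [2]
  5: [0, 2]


Visit 2, push [5, 4, 3, 1]
Visit 1, push []
Visit 3, push []
Visit 4, push []
Visit 5, push [0]
Visit 0, push []

DFS order: [2, 1, 3, 4, 5, 0]


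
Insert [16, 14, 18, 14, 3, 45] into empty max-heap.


Insert 16: [16]
Insert 14: [16, 14]
Insert 18: [18, 14, 16]
Insert 14: [18, 14, 16, 14]
Insert 3: [18, 14, 16, 14, 3]
Insert 45: [45, 14, 18, 14, 3, 16]

Final heap: [45, 14, 18, 14, 3, 16]


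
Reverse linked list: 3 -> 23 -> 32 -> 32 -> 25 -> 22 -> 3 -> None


Step 1: curr=3, set curr.next=prev(None) | reversed so far: 3
Step 2: curr=23, set curr.next=prev(3) | reversed so far: 23 -> 3
Step 3: curr=32, set curr.next=prev(23) | reversed so far: 32 -> 23 -> 3
Step 4: curr=32, set curr.next=prev(32) | reversed so far: 32 -> 32 -> 23 -> 3
Step 5: curr=25, set curr.next=prev(32) | reversed so far: 25 -> 32 -> 32 -> 23 -> 3
Step 6: curr=22, set curr.next=prev(25) | reversed so far: 22 -> 25 -> 32 -> 32 -> 23 -> 3
Step 7: curr=3, set curr.next=prev(22) | reversed so far: 3 -> 22 -> 25 -> 32 -> 32 -> 23 -> 3

3 -> 22 -> 25 -> 32 -> 32 -> 23 -> 3 -> None


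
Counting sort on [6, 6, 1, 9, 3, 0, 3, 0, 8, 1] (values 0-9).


Input: [6, 6, 1, 9, 3, 0, 3, 0, 8, 1]
Counts: [2, 2, 0, 2, 0, 0, 2, 0, 1, 1]

Sorted: [0, 0, 1, 1, 3, 3, 6, 6, 8, 9]


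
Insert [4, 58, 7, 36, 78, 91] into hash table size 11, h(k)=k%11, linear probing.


Insert 4: h=4 -> slot 4
Insert 58: h=3 -> slot 3
Insert 7: h=7 -> slot 7
Insert 36: h=3, 2 probes -> slot 5
Insert 78: h=1 -> slot 1
Insert 91: h=3, 3 probes -> slot 6

Table: [None, 78, None, 58, 4, 36, 91, 7, None, None, None]


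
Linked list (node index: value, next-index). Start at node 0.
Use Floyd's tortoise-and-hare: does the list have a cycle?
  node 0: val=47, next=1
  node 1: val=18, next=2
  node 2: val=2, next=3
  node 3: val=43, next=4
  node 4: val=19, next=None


Floyd's tortoise (slow, +1) and hare (fast, +2):
  init: slow=0, fast=0
  step 1: slow=1, fast=2
  step 2: slow=2, fast=4
  step 3: fast -> None, no cycle

Cycle: no


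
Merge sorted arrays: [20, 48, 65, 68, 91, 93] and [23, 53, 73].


Take 20 from A
Take 23 from B
Take 48 from A
Take 53 from B
Take 65 from A
Take 68 from A
Take 73 from B

Merged: [20, 23, 48, 53, 65, 68, 73, 91, 93]


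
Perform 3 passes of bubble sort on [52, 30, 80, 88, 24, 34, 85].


Initial: [52, 30, 80, 88, 24, 34, 85]
Pass 1: [30, 52, 80, 24, 34, 85, 88] (4 swaps)
Pass 2: [30, 52, 24, 34, 80, 85, 88] (2 swaps)
Pass 3: [30, 24, 34, 52, 80, 85, 88] (2 swaps)

After 3 passes: [30, 24, 34, 52, 80, 85, 88]


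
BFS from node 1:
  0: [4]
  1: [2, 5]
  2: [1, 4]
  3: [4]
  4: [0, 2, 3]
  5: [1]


Visit 1, enqueue [2, 5]
Visit 2, enqueue [4]
Visit 5, enqueue []
Visit 4, enqueue [0, 3]
Visit 0, enqueue []
Visit 3, enqueue []

BFS order: [1, 2, 5, 4, 0, 3]


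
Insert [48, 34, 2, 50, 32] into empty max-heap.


Insert 48: [48]
Insert 34: [48, 34]
Insert 2: [48, 34, 2]
Insert 50: [50, 48, 2, 34]
Insert 32: [50, 48, 2, 34, 32]

Final heap: [50, 48, 2, 34, 32]


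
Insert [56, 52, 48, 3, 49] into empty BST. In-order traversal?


Insert 56: root
Insert 52: L from 56
Insert 48: L from 56 -> L from 52
Insert 3: L from 56 -> L from 52 -> L from 48
Insert 49: L from 56 -> L from 52 -> R from 48

In-order: [3, 48, 49, 52, 56]


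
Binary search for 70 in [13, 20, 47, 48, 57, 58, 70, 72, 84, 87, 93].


Step 1: lo=0, hi=10, mid=5, val=58
Step 2: lo=6, hi=10, mid=8, val=84
Step 3: lo=6, hi=7, mid=6, val=70

Found at index 6


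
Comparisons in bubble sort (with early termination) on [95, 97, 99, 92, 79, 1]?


Algorithm: bubble sort (with early termination)
Input: [95, 97, 99, 92, 79, 1]
Sorted: [1, 79, 92, 95, 97, 99]

15


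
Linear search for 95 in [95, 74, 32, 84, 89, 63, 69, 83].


i=0: 95==95 found!

Found at 0, 1 comps


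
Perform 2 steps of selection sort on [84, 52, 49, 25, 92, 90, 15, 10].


Initial: [84, 52, 49, 25, 92, 90, 15, 10]
Step 1: min=10 at 7
  Swap: [10, 52, 49, 25, 92, 90, 15, 84]
Step 2: min=15 at 6
  Swap: [10, 15, 49, 25, 92, 90, 52, 84]

After 2 steps: [10, 15, 49, 25, 92, 90, 52, 84]


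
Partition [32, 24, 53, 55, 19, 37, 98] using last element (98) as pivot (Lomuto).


Pivot: 98
  32 <= 98: advance i (no swap)
  24 <= 98: advance i (no swap)
  53 <= 98: advance i (no swap)
  55 <= 98: advance i (no swap)
  19 <= 98: advance i (no swap)
  37 <= 98: advance i (no swap)
Place pivot at 6: [32, 24, 53, 55, 19, 37, 98]

Partitioned: [32, 24, 53, 55, 19, 37, 98]


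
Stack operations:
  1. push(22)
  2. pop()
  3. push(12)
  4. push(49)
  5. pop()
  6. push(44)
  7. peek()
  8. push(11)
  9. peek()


push(22) -> [22]
pop()->22, []
push(12) -> [12]
push(49) -> [12, 49]
pop()->49, [12]
push(44) -> [12, 44]
peek()->44
push(11) -> [12, 44, 11]
peek()->11

Final stack: [12, 44, 11]


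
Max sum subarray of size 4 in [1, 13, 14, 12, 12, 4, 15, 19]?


[0:4]: 40
[1:5]: 51
[2:6]: 42
[3:7]: 43
[4:8]: 50

Max: 51 at [1:5]


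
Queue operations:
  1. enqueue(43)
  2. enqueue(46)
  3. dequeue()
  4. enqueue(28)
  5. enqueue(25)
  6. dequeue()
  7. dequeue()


enqueue(43) -> [43]
enqueue(46) -> [43, 46]
dequeue()->43, [46]
enqueue(28) -> [46, 28]
enqueue(25) -> [46, 28, 25]
dequeue()->46, [28, 25]
dequeue()->28, [25]

Final queue: [25]


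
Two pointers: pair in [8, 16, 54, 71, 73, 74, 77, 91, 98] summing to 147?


lo=0(8)+hi=8(98)=106
lo=1(16)+hi=8(98)=114
lo=2(54)+hi=8(98)=152
lo=2(54)+hi=7(91)=145
lo=3(71)+hi=7(91)=162
lo=3(71)+hi=6(77)=148
lo=3(71)+hi=5(74)=145
lo=4(73)+hi=5(74)=147

Yes: 73+74=147


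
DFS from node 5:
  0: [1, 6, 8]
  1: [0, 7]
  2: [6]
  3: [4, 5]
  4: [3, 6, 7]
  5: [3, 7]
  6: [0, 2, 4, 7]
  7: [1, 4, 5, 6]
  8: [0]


Visit 5, push [7, 3]
Visit 3, push [4]
Visit 4, push [7, 6]
Visit 6, push [7, 2, 0]
Visit 0, push [8, 1]
Visit 1, push [7]
Visit 7, push []
Visit 8, push []
Visit 2, push []

DFS order: [5, 3, 4, 6, 0, 1, 7, 8, 2]


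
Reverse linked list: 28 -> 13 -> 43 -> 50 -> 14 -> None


Step 1: curr=28, set curr.next=prev(None) | reversed so far: 28
Step 2: curr=13, set curr.next=prev(28) | reversed so far: 13 -> 28
Step 3: curr=43, set curr.next=prev(13) | reversed so far: 43 -> 13 -> 28
Step 4: curr=50, set curr.next=prev(43) | reversed so far: 50 -> 43 -> 13 -> 28
Step 5: curr=14, set curr.next=prev(50) | reversed so far: 14 -> 50 -> 43 -> 13 -> 28

14 -> 50 -> 43 -> 13 -> 28 -> None


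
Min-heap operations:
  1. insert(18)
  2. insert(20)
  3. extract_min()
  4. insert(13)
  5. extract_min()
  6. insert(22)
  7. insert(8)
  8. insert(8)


insert(18) -> [18]
insert(20) -> [18, 20]
extract_min()->18, [20]
insert(13) -> [13, 20]
extract_min()->13, [20]
insert(22) -> [20, 22]
insert(8) -> [8, 22, 20]
insert(8) -> [8, 8, 20, 22]

Final heap: [8, 8, 20, 22]


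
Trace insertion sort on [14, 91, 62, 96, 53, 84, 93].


Initial: [14, 91, 62, 96, 53, 84, 93]
Insert 91: [14, 91, 62, 96, 53, 84, 93]
Insert 62: [14, 62, 91, 96, 53, 84, 93]
Insert 96: [14, 62, 91, 96, 53, 84, 93]
Insert 53: [14, 53, 62, 91, 96, 84, 93]
Insert 84: [14, 53, 62, 84, 91, 96, 93]
Insert 93: [14, 53, 62, 84, 91, 93, 96]

Sorted: [14, 53, 62, 84, 91, 93, 96]


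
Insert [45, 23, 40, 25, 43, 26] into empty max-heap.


Insert 45: [45]
Insert 23: [45, 23]
Insert 40: [45, 23, 40]
Insert 25: [45, 25, 40, 23]
Insert 43: [45, 43, 40, 23, 25]
Insert 26: [45, 43, 40, 23, 25, 26]

Final heap: [45, 43, 40, 23, 25, 26]


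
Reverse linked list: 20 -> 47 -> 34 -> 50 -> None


Step 1: curr=20, set curr.next=prev(None) | reversed so far: 20
Step 2: curr=47, set curr.next=prev(20) | reversed so far: 47 -> 20
Step 3: curr=34, set curr.next=prev(47) | reversed so far: 34 -> 47 -> 20
Step 4: curr=50, set curr.next=prev(34) | reversed so far: 50 -> 34 -> 47 -> 20

50 -> 34 -> 47 -> 20 -> None


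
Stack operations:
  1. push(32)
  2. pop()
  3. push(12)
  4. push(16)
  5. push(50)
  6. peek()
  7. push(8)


push(32) -> [32]
pop()->32, []
push(12) -> [12]
push(16) -> [12, 16]
push(50) -> [12, 16, 50]
peek()->50
push(8) -> [12, 16, 50, 8]

Final stack: [12, 16, 50, 8]


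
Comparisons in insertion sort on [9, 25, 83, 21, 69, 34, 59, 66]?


Algorithm: insertion sort
Input: [9, 25, 83, 21, 69, 34, 59, 66]
Sorted: [9, 21, 25, 34, 59, 66, 69, 83]

16


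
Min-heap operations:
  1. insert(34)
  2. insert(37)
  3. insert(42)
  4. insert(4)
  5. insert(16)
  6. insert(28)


insert(34) -> [34]
insert(37) -> [34, 37]
insert(42) -> [34, 37, 42]
insert(4) -> [4, 34, 42, 37]
insert(16) -> [4, 16, 42, 37, 34]
insert(28) -> [4, 16, 28, 37, 34, 42]

Final heap: [4, 16, 28, 37, 34, 42]


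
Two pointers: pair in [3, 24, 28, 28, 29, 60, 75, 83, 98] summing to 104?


lo=0(3)+hi=8(98)=101
lo=1(24)+hi=8(98)=122
lo=1(24)+hi=7(83)=107
lo=1(24)+hi=6(75)=99
lo=2(28)+hi=6(75)=103
lo=3(28)+hi=6(75)=103
lo=4(29)+hi=6(75)=104

Yes: 29+75=104


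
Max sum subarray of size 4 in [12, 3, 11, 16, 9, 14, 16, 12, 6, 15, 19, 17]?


[0:4]: 42
[1:5]: 39
[2:6]: 50
[3:7]: 55
[4:8]: 51
[5:9]: 48
[6:10]: 49
[7:11]: 52
[8:12]: 57

Max: 57 at [8:12]


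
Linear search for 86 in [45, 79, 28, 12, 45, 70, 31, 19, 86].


i=0: 45!=86
i=1: 79!=86
i=2: 28!=86
i=3: 12!=86
i=4: 45!=86
i=5: 70!=86
i=6: 31!=86
i=7: 19!=86
i=8: 86==86 found!

Found at 8, 9 comps


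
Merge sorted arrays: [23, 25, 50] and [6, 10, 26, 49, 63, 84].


Take 6 from B
Take 10 from B
Take 23 from A
Take 25 from A
Take 26 from B
Take 49 from B
Take 50 from A

Merged: [6, 10, 23, 25, 26, 49, 50, 63, 84]


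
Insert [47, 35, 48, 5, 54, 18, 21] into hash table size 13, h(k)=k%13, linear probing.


Insert 47: h=8 -> slot 8
Insert 35: h=9 -> slot 9
Insert 48: h=9, 1 probes -> slot 10
Insert 5: h=5 -> slot 5
Insert 54: h=2 -> slot 2
Insert 18: h=5, 1 probes -> slot 6
Insert 21: h=8, 3 probes -> slot 11

Table: [None, None, 54, None, None, 5, 18, None, 47, 35, 48, 21, None]


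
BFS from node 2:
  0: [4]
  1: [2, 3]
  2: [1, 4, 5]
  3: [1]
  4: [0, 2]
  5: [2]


Visit 2, enqueue [1, 4, 5]
Visit 1, enqueue [3]
Visit 4, enqueue [0]
Visit 5, enqueue []
Visit 3, enqueue []
Visit 0, enqueue []

BFS order: [2, 1, 4, 5, 3, 0]


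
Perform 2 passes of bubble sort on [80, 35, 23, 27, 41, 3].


Initial: [80, 35, 23, 27, 41, 3]
Pass 1: [35, 23, 27, 41, 3, 80] (5 swaps)
Pass 2: [23, 27, 35, 3, 41, 80] (3 swaps)

After 2 passes: [23, 27, 35, 3, 41, 80]


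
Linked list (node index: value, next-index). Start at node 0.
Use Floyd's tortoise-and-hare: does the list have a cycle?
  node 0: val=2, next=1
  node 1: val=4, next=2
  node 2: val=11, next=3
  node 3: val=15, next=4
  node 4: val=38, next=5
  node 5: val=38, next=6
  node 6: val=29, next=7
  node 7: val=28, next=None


Floyd's tortoise (slow, +1) and hare (fast, +2):
  init: slow=0, fast=0
  step 1: slow=1, fast=2
  step 2: slow=2, fast=4
  step 3: slow=3, fast=6
  step 4: fast 6->7->None, no cycle

Cycle: no


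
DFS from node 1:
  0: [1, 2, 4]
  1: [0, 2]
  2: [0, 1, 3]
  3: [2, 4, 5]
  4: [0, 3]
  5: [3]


Visit 1, push [2, 0]
Visit 0, push [4, 2]
Visit 2, push [3]
Visit 3, push [5, 4]
Visit 4, push []
Visit 5, push []

DFS order: [1, 0, 2, 3, 4, 5]


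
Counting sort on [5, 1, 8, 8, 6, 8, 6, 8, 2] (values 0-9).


Input: [5, 1, 8, 8, 6, 8, 6, 8, 2]
Counts: [0, 1, 1, 0, 0, 1, 2, 0, 4, 0]

Sorted: [1, 2, 5, 6, 6, 8, 8, 8, 8]


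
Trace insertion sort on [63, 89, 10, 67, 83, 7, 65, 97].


Initial: [63, 89, 10, 67, 83, 7, 65, 97]
Insert 89: [63, 89, 10, 67, 83, 7, 65, 97]
Insert 10: [10, 63, 89, 67, 83, 7, 65, 97]
Insert 67: [10, 63, 67, 89, 83, 7, 65, 97]
Insert 83: [10, 63, 67, 83, 89, 7, 65, 97]
Insert 7: [7, 10, 63, 67, 83, 89, 65, 97]
Insert 65: [7, 10, 63, 65, 67, 83, 89, 97]
Insert 97: [7, 10, 63, 65, 67, 83, 89, 97]

Sorted: [7, 10, 63, 65, 67, 83, 89, 97]


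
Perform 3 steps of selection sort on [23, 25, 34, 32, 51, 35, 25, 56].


Initial: [23, 25, 34, 32, 51, 35, 25, 56]
Step 1: min=23 at 0
  Swap: [23, 25, 34, 32, 51, 35, 25, 56]
Step 2: min=25 at 1
  Swap: [23, 25, 34, 32, 51, 35, 25, 56]
Step 3: min=25 at 6
  Swap: [23, 25, 25, 32, 51, 35, 34, 56]

After 3 steps: [23, 25, 25, 32, 51, 35, 34, 56]


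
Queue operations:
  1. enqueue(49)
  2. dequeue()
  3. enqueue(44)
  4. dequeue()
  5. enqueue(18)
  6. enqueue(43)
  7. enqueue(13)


enqueue(49) -> [49]
dequeue()->49, []
enqueue(44) -> [44]
dequeue()->44, []
enqueue(18) -> [18]
enqueue(43) -> [18, 43]
enqueue(13) -> [18, 43, 13]

Final queue: [18, 43, 13]


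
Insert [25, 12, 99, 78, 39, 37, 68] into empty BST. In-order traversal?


Insert 25: root
Insert 12: L from 25
Insert 99: R from 25
Insert 78: R from 25 -> L from 99
Insert 39: R from 25 -> L from 99 -> L from 78
Insert 37: R from 25 -> L from 99 -> L from 78 -> L from 39
Insert 68: R from 25 -> L from 99 -> L from 78 -> R from 39

In-order: [12, 25, 37, 39, 68, 78, 99]


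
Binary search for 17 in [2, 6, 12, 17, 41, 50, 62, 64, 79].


Step 1: lo=0, hi=8, mid=4, val=41
Step 2: lo=0, hi=3, mid=1, val=6
Step 3: lo=2, hi=3, mid=2, val=12
Step 4: lo=3, hi=3, mid=3, val=17

Found at index 3


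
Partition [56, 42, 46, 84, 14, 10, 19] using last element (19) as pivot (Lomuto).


Pivot: 19
  14 <= 19: swap -> [14, 42, 46, 84, 56, 10, 19]
  10 <= 19: swap -> [14, 10, 46, 84, 56, 42, 19]
Place pivot at 2: [14, 10, 19, 84, 56, 42, 46]

Partitioned: [14, 10, 19, 84, 56, 42, 46]


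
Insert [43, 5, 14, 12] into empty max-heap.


Insert 43: [43]
Insert 5: [43, 5]
Insert 14: [43, 5, 14]
Insert 12: [43, 12, 14, 5]

Final heap: [43, 12, 14, 5]


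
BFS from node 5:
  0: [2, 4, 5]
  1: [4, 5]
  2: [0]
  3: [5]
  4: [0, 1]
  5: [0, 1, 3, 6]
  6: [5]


Visit 5, enqueue [0, 1, 3, 6]
Visit 0, enqueue [2, 4]
Visit 1, enqueue []
Visit 3, enqueue []
Visit 6, enqueue []
Visit 2, enqueue []
Visit 4, enqueue []

BFS order: [5, 0, 1, 3, 6, 2, 4]


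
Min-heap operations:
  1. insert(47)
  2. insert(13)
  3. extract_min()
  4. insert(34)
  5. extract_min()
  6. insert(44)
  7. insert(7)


insert(47) -> [47]
insert(13) -> [13, 47]
extract_min()->13, [47]
insert(34) -> [34, 47]
extract_min()->34, [47]
insert(44) -> [44, 47]
insert(7) -> [7, 47, 44]

Final heap: [7, 47, 44]


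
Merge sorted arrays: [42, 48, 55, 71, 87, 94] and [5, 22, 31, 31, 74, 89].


Take 5 from B
Take 22 from B
Take 31 from B
Take 31 from B
Take 42 from A
Take 48 from A
Take 55 from A
Take 71 from A
Take 74 from B
Take 87 from A
Take 89 from B

Merged: [5, 22, 31, 31, 42, 48, 55, 71, 74, 87, 89, 94]


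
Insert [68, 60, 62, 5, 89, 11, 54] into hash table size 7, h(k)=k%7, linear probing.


Insert 68: h=5 -> slot 5
Insert 60: h=4 -> slot 4
Insert 62: h=6 -> slot 6
Insert 5: h=5, 2 probes -> slot 0
Insert 89: h=5, 3 probes -> slot 1
Insert 11: h=4, 5 probes -> slot 2
Insert 54: h=5, 5 probes -> slot 3

Table: [5, 89, 11, 54, 60, 68, 62]


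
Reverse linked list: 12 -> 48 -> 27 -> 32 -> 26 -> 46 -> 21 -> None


Step 1: curr=12, set curr.next=prev(None) | reversed so far: 12
Step 2: curr=48, set curr.next=prev(12) | reversed so far: 48 -> 12
Step 3: curr=27, set curr.next=prev(48) | reversed so far: 27 -> 48 -> 12
Step 4: curr=32, set curr.next=prev(27) | reversed so far: 32 -> 27 -> 48 -> 12
Step 5: curr=26, set curr.next=prev(32) | reversed so far: 26 -> 32 -> 27 -> 48 -> 12
Step 6: curr=46, set curr.next=prev(26) | reversed so far: 46 -> 26 -> 32 -> 27 -> 48 -> 12
Step 7: curr=21, set curr.next=prev(46) | reversed so far: 21 -> 46 -> 26 -> 32 -> 27 -> 48 -> 12

21 -> 46 -> 26 -> 32 -> 27 -> 48 -> 12 -> None


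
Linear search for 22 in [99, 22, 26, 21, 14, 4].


i=0: 99!=22
i=1: 22==22 found!

Found at 1, 2 comps


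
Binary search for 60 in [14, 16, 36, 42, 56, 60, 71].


Step 1: lo=0, hi=6, mid=3, val=42
Step 2: lo=4, hi=6, mid=5, val=60

Found at index 5


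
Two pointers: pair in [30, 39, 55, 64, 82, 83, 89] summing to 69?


lo=0(30)+hi=6(89)=119
lo=0(30)+hi=5(83)=113
lo=0(30)+hi=4(82)=112
lo=0(30)+hi=3(64)=94
lo=0(30)+hi=2(55)=85
lo=0(30)+hi=1(39)=69

Yes: 30+39=69


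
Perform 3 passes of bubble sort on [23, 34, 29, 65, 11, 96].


Initial: [23, 34, 29, 65, 11, 96]
Pass 1: [23, 29, 34, 11, 65, 96] (2 swaps)
Pass 2: [23, 29, 11, 34, 65, 96] (1 swaps)
Pass 3: [23, 11, 29, 34, 65, 96] (1 swaps)

After 3 passes: [23, 11, 29, 34, 65, 96]


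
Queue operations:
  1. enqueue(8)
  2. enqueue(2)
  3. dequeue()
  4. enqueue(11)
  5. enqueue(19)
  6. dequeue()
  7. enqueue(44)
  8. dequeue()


enqueue(8) -> [8]
enqueue(2) -> [8, 2]
dequeue()->8, [2]
enqueue(11) -> [2, 11]
enqueue(19) -> [2, 11, 19]
dequeue()->2, [11, 19]
enqueue(44) -> [11, 19, 44]
dequeue()->11, [19, 44]

Final queue: [19, 44]


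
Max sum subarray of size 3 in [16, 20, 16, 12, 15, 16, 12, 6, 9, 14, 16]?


[0:3]: 52
[1:4]: 48
[2:5]: 43
[3:6]: 43
[4:7]: 43
[5:8]: 34
[6:9]: 27
[7:10]: 29
[8:11]: 39

Max: 52 at [0:3]


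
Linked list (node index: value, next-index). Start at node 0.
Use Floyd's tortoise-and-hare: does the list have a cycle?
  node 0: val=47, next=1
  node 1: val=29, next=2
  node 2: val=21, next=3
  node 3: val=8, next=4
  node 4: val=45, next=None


Floyd's tortoise (slow, +1) and hare (fast, +2):
  init: slow=0, fast=0
  step 1: slow=1, fast=2
  step 2: slow=2, fast=4
  step 3: fast -> None, no cycle

Cycle: no


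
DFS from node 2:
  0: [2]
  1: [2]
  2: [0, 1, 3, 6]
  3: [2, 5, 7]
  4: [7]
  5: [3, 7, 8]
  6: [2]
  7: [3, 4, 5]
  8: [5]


Visit 2, push [6, 3, 1, 0]
Visit 0, push []
Visit 1, push []
Visit 3, push [7, 5]
Visit 5, push [8, 7]
Visit 7, push [4]
Visit 4, push []
Visit 8, push []
Visit 6, push []

DFS order: [2, 0, 1, 3, 5, 7, 4, 8, 6]


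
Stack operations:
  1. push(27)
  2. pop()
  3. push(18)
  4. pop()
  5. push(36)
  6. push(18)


push(27) -> [27]
pop()->27, []
push(18) -> [18]
pop()->18, []
push(36) -> [36]
push(18) -> [36, 18]

Final stack: [36, 18]


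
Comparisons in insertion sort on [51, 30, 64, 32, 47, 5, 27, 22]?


Algorithm: insertion sort
Input: [51, 30, 64, 32, 47, 5, 27, 22]
Sorted: [5, 22, 27, 30, 32, 47, 51, 64]

26


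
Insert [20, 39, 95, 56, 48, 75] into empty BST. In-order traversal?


Insert 20: root
Insert 39: R from 20
Insert 95: R from 20 -> R from 39
Insert 56: R from 20 -> R from 39 -> L from 95
Insert 48: R from 20 -> R from 39 -> L from 95 -> L from 56
Insert 75: R from 20 -> R from 39 -> L from 95 -> R from 56

In-order: [20, 39, 48, 56, 75, 95]


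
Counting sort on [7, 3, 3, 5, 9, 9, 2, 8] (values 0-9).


Input: [7, 3, 3, 5, 9, 9, 2, 8]
Counts: [0, 0, 1, 2, 0, 1, 0, 1, 1, 2]

Sorted: [2, 3, 3, 5, 7, 8, 9, 9]


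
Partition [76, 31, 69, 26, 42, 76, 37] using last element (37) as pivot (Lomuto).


Pivot: 37
  31 <= 37: swap -> [31, 76, 69, 26, 42, 76, 37]
  26 <= 37: swap -> [31, 26, 69, 76, 42, 76, 37]
Place pivot at 2: [31, 26, 37, 76, 42, 76, 69]

Partitioned: [31, 26, 37, 76, 42, 76, 69]


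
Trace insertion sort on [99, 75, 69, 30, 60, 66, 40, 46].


Initial: [99, 75, 69, 30, 60, 66, 40, 46]
Insert 75: [75, 99, 69, 30, 60, 66, 40, 46]
Insert 69: [69, 75, 99, 30, 60, 66, 40, 46]
Insert 30: [30, 69, 75, 99, 60, 66, 40, 46]
Insert 60: [30, 60, 69, 75, 99, 66, 40, 46]
Insert 66: [30, 60, 66, 69, 75, 99, 40, 46]
Insert 40: [30, 40, 60, 66, 69, 75, 99, 46]
Insert 46: [30, 40, 46, 60, 66, 69, 75, 99]

Sorted: [30, 40, 46, 60, 66, 69, 75, 99]


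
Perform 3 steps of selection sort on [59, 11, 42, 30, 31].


Initial: [59, 11, 42, 30, 31]
Step 1: min=11 at 1
  Swap: [11, 59, 42, 30, 31]
Step 2: min=30 at 3
  Swap: [11, 30, 42, 59, 31]
Step 3: min=31 at 4
  Swap: [11, 30, 31, 59, 42]

After 3 steps: [11, 30, 31, 59, 42]


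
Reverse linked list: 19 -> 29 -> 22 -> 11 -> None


Step 1: curr=19, set curr.next=prev(None) | reversed so far: 19
Step 2: curr=29, set curr.next=prev(19) | reversed so far: 29 -> 19
Step 3: curr=22, set curr.next=prev(29) | reversed so far: 22 -> 29 -> 19
Step 4: curr=11, set curr.next=prev(22) | reversed so far: 11 -> 22 -> 29 -> 19

11 -> 22 -> 29 -> 19 -> None


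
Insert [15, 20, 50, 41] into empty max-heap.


Insert 15: [15]
Insert 20: [20, 15]
Insert 50: [50, 15, 20]
Insert 41: [50, 41, 20, 15]

Final heap: [50, 41, 20, 15]


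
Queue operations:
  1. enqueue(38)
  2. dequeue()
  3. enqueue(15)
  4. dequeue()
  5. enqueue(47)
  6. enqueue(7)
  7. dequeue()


enqueue(38) -> [38]
dequeue()->38, []
enqueue(15) -> [15]
dequeue()->15, []
enqueue(47) -> [47]
enqueue(7) -> [47, 7]
dequeue()->47, [7]

Final queue: [7]


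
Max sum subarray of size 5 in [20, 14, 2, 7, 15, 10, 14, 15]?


[0:5]: 58
[1:6]: 48
[2:7]: 48
[3:8]: 61

Max: 61 at [3:8]


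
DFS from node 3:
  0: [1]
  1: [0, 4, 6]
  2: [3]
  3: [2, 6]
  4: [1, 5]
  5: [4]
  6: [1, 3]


Visit 3, push [6, 2]
Visit 2, push []
Visit 6, push [1]
Visit 1, push [4, 0]
Visit 0, push []
Visit 4, push [5]
Visit 5, push []

DFS order: [3, 2, 6, 1, 0, 4, 5]


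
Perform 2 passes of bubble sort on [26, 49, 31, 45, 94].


Initial: [26, 49, 31, 45, 94]
Pass 1: [26, 31, 45, 49, 94] (2 swaps)
Pass 2: [26, 31, 45, 49, 94] (0 swaps)

After 2 passes: [26, 31, 45, 49, 94]


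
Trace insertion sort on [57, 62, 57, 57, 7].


Initial: [57, 62, 57, 57, 7]
Insert 62: [57, 62, 57, 57, 7]
Insert 57: [57, 57, 62, 57, 7]
Insert 57: [57, 57, 57, 62, 7]
Insert 7: [7, 57, 57, 57, 62]

Sorted: [7, 57, 57, 57, 62]


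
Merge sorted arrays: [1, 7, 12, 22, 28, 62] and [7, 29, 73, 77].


Take 1 from A
Take 7 from A
Take 7 from B
Take 12 from A
Take 22 from A
Take 28 from A
Take 29 from B
Take 62 from A

Merged: [1, 7, 7, 12, 22, 28, 29, 62, 73, 77]


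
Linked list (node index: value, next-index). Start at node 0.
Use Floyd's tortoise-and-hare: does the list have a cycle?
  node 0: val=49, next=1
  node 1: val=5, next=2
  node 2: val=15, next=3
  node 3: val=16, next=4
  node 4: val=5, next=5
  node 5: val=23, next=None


Floyd's tortoise (slow, +1) and hare (fast, +2):
  init: slow=0, fast=0
  step 1: slow=1, fast=2
  step 2: slow=2, fast=4
  step 3: fast 4->5->None, no cycle

Cycle: no


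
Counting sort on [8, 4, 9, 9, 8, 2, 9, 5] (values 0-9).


Input: [8, 4, 9, 9, 8, 2, 9, 5]
Counts: [0, 0, 1, 0, 1, 1, 0, 0, 2, 3]

Sorted: [2, 4, 5, 8, 8, 9, 9, 9]


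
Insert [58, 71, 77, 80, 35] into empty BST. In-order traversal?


Insert 58: root
Insert 71: R from 58
Insert 77: R from 58 -> R from 71
Insert 80: R from 58 -> R from 71 -> R from 77
Insert 35: L from 58

In-order: [35, 58, 71, 77, 80]


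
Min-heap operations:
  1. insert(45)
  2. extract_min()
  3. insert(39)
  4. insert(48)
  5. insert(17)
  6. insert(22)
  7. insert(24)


insert(45) -> [45]
extract_min()->45, []
insert(39) -> [39]
insert(48) -> [39, 48]
insert(17) -> [17, 48, 39]
insert(22) -> [17, 22, 39, 48]
insert(24) -> [17, 22, 39, 48, 24]

Final heap: [17, 22, 39, 48, 24]


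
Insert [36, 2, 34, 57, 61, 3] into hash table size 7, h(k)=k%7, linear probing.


Insert 36: h=1 -> slot 1
Insert 2: h=2 -> slot 2
Insert 34: h=6 -> slot 6
Insert 57: h=1, 2 probes -> slot 3
Insert 61: h=5 -> slot 5
Insert 3: h=3, 1 probes -> slot 4

Table: [None, 36, 2, 57, 3, 61, 34]


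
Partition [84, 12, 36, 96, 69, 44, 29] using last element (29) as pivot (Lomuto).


Pivot: 29
  12 <= 29: swap -> [12, 84, 36, 96, 69, 44, 29]
Place pivot at 1: [12, 29, 36, 96, 69, 44, 84]

Partitioned: [12, 29, 36, 96, 69, 44, 84]


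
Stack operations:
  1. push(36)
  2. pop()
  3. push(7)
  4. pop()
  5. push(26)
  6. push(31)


push(36) -> [36]
pop()->36, []
push(7) -> [7]
pop()->7, []
push(26) -> [26]
push(31) -> [26, 31]

Final stack: [26, 31]


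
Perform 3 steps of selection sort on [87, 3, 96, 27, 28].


Initial: [87, 3, 96, 27, 28]
Step 1: min=3 at 1
  Swap: [3, 87, 96, 27, 28]
Step 2: min=27 at 3
  Swap: [3, 27, 96, 87, 28]
Step 3: min=28 at 4
  Swap: [3, 27, 28, 87, 96]

After 3 steps: [3, 27, 28, 87, 96]


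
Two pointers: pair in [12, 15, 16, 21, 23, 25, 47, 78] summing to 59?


lo=0(12)+hi=7(78)=90
lo=0(12)+hi=6(47)=59

Yes: 12+47=59


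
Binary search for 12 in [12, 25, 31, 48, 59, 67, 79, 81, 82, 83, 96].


Step 1: lo=0, hi=10, mid=5, val=67
Step 2: lo=0, hi=4, mid=2, val=31
Step 3: lo=0, hi=1, mid=0, val=12

Found at index 0


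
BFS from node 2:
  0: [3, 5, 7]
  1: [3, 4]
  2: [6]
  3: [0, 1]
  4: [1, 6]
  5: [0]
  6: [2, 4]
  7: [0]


Visit 2, enqueue [6]
Visit 6, enqueue [4]
Visit 4, enqueue [1]
Visit 1, enqueue [3]
Visit 3, enqueue [0]
Visit 0, enqueue [5, 7]
Visit 5, enqueue []
Visit 7, enqueue []

BFS order: [2, 6, 4, 1, 3, 0, 5, 7]


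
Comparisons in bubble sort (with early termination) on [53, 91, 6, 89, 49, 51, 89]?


Algorithm: bubble sort (with early termination)
Input: [53, 91, 6, 89, 49, 51, 89]
Sorted: [6, 49, 51, 53, 89, 89, 91]

18


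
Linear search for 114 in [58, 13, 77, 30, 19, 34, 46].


i=0: 58!=114
i=1: 13!=114
i=2: 77!=114
i=3: 30!=114
i=4: 19!=114
i=5: 34!=114
i=6: 46!=114

Not found, 7 comps


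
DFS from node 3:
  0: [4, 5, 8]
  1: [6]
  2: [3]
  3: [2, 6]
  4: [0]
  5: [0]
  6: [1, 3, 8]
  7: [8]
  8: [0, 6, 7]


Visit 3, push [6, 2]
Visit 2, push []
Visit 6, push [8, 1]
Visit 1, push []
Visit 8, push [7, 0]
Visit 0, push [5, 4]
Visit 4, push []
Visit 5, push []
Visit 7, push []

DFS order: [3, 2, 6, 1, 8, 0, 4, 5, 7]


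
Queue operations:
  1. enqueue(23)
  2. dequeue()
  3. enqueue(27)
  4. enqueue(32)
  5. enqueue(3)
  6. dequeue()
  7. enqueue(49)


enqueue(23) -> [23]
dequeue()->23, []
enqueue(27) -> [27]
enqueue(32) -> [27, 32]
enqueue(3) -> [27, 32, 3]
dequeue()->27, [32, 3]
enqueue(49) -> [32, 3, 49]

Final queue: [32, 3, 49]


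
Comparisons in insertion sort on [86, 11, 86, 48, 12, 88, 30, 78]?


Algorithm: insertion sort
Input: [86, 11, 86, 48, 12, 88, 30, 78]
Sorted: [11, 12, 30, 48, 78, 86, 86, 88]

19


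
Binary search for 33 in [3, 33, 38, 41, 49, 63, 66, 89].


Step 1: lo=0, hi=7, mid=3, val=41
Step 2: lo=0, hi=2, mid=1, val=33

Found at index 1


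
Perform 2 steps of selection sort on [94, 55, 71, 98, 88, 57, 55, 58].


Initial: [94, 55, 71, 98, 88, 57, 55, 58]
Step 1: min=55 at 1
  Swap: [55, 94, 71, 98, 88, 57, 55, 58]
Step 2: min=55 at 6
  Swap: [55, 55, 71, 98, 88, 57, 94, 58]

After 2 steps: [55, 55, 71, 98, 88, 57, 94, 58]


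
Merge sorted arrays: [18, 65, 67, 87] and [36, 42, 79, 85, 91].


Take 18 from A
Take 36 from B
Take 42 from B
Take 65 from A
Take 67 from A
Take 79 from B
Take 85 from B
Take 87 from A

Merged: [18, 36, 42, 65, 67, 79, 85, 87, 91]


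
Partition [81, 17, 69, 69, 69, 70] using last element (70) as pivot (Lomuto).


Pivot: 70
  17 <= 70: swap -> [17, 81, 69, 69, 69, 70]
  69 <= 70: swap -> [17, 69, 81, 69, 69, 70]
  69 <= 70: swap -> [17, 69, 69, 81, 69, 70]
  69 <= 70: swap -> [17, 69, 69, 69, 81, 70]
Place pivot at 4: [17, 69, 69, 69, 70, 81]

Partitioned: [17, 69, 69, 69, 70, 81]


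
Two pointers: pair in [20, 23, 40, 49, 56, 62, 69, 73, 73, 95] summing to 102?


lo=0(20)+hi=9(95)=115
lo=0(20)+hi=8(73)=93
lo=1(23)+hi=8(73)=96
lo=2(40)+hi=8(73)=113
lo=2(40)+hi=7(73)=113
lo=2(40)+hi=6(69)=109
lo=2(40)+hi=5(62)=102

Yes: 40+62=102


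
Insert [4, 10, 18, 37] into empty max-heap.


Insert 4: [4]
Insert 10: [10, 4]
Insert 18: [18, 4, 10]
Insert 37: [37, 18, 10, 4]

Final heap: [37, 18, 10, 4]


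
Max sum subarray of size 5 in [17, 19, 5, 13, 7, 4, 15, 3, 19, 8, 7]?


[0:5]: 61
[1:6]: 48
[2:7]: 44
[3:8]: 42
[4:9]: 48
[5:10]: 49
[6:11]: 52

Max: 61 at [0:5]


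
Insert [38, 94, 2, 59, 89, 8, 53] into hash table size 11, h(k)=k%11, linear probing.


Insert 38: h=5 -> slot 5
Insert 94: h=6 -> slot 6
Insert 2: h=2 -> slot 2
Insert 59: h=4 -> slot 4
Insert 89: h=1 -> slot 1
Insert 8: h=8 -> slot 8
Insert 53: h=9 -> slot 9

Table: [None, 89, 2, None, 59, 38, 94, None, 8, 53, None]


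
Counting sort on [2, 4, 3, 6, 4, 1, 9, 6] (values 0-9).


Input: [2, 4, 3, 6, 4, 1, 9, 6]
Counts: [0, 1, 1, 1, 2, 0, 2, 0, 0, 1]

Sorted: [1, 2, 3, 4, 4, 6, 6, 9]


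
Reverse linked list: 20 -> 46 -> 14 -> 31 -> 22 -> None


Step 1: curr=20, set curr.next=prev(None) | reversed so far: 20
Step 2: curr=46, set curr.next=prev(20) | reversed so far: 46 -> 20
Step 3: curr=14, set curr.next=prev(46) | reversed so far: 14 -> 46 -> 20
Step 4: curr=31, set curr.next=prev(14) | reversed so far: 31 -> 14 -> 46 -> 20
Step 5: curr=22, set curr.next=prev(31) | reversed so far: 22 -> 31 -> 14 -> 46 -> 20

22 -> 31 -> 14 -> 46 -> 20 -> None


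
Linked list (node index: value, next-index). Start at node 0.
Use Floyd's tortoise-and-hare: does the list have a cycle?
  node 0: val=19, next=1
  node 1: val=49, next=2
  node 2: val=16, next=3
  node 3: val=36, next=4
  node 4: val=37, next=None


Floyd's tortoise (slow, +1) and hare (fast, +2):
  init: slow=0, fast=0
  step 1: slow=1, fast=2
  step 2: slow=2, fast=4
  step 3: fast -> None, no cycle

Cycle: no


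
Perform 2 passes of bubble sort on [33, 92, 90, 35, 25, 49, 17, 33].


Initial: [33, 92, 90, 35, 25, 49, 17, 33]
Pass 1: [33, 90, 35, 25, 49, 17, 33, 92] (6 swaps)
Pass 2: [33, 35, 25, 49, 17, 33, 90, 92] (5 swaps)

After 2 passes: [33, 35, 25, 49, 17, 33, 90, 92]


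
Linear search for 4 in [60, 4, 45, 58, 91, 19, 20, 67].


i=0: 60!=4
i=1: 4==4 found!

Found at 1, 2 comps


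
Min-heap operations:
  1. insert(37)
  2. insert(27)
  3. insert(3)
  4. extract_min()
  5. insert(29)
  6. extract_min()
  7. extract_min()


insert(37) -> [37]
insert(27) -> [27, 37]
insert(3) -> [3, 37, 27]
extract_min()->3, [27, 37]
insert(29) -> [27, 37, 29]
extract_min()->27, [29, 37]
extract_min()->29, [37]

Final heap: [37]


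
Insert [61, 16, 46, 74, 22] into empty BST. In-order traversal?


Insert 61: root
Insert 16: L from 61
Insert 46: L from 61 -> R from 16
Insert 74: R from 61
Insert 22: L from 61 -> R from 16 -> L from 46

In-order: [16, 22, 46, 61, 74]


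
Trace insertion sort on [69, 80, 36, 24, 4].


Initial: [69, 80, 36, 24, 4]
Insert 80: [69, 80, 36, 24, 4]
Insert 36: [36, 69, 80, 24, 4]
Insert 24: [24, 36, 69, 80, 4]
Insert 4: [4, 24, 36, 69, 80]

Sorted: [4, 24, 36, 69, 80]


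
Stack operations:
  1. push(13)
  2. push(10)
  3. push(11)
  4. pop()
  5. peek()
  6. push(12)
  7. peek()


push(13) -> [13]
push(10) -> [13, 10]
push(11) -> [13, 10, 11]
pop()->11, [13, 10]
peek()->10
push(12) -> [13, 10, 12]
peek()->12

Final stack: [13, 10, 12]


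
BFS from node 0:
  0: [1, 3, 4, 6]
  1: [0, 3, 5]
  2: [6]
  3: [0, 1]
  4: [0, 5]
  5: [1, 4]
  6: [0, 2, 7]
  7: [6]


Visit 0, enqueue [1, 3, 4, 6]
Visit 1, enqueue [5]
Visit 3, enqueue []
Visit 4, enqueue []
Visit 6, enqueue [2, 7]
Visit 5, enqueue []
Visit 2, enqueue []
Visit 7, enqueue []

BFS order: [0, 1, 3, 4, 6, 5, 2, 7]


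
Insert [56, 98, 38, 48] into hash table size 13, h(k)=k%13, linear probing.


Insert 56: h=4 -> slot 4
Insert 98: h=7 -> slot 7
Insert 38: h=12 -> slot 12
Insert 48: h=9 -> slot 9

Table: [None, None, None, None, 56, None, None, 98, None, 48, None, None, 38]


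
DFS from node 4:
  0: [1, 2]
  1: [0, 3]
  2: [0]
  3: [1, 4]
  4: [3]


Visit 4, push [3]
Visit 3, push [1]
Visit 1, push [0]
Visit 0, push [2]
Visit 2, push []

DFS order: [4, 3, 1, 0, 2]


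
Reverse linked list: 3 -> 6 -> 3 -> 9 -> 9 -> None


Step 1: curr=3, set curr.next=prev(None) | reversed so far: 3
Step 2: curr=6, set curr.next=prev(3) | reversed so far: 6 -> 3
Step 3: curr=3, set curr.next=prev(6) | reversed so far: 3 -> 6 -> 3
Step 4: curr=9, set curr.next=prev(3) | reversed so far: 9 -> 3 -> 6 -> 3
Step 5: curr=9, set curr.next=prev(9) | reversed so far: 9 -> 9 -> 3 -> 6 -> 3

9 -> 9 -> 3 -> 6 -> 3 -> None


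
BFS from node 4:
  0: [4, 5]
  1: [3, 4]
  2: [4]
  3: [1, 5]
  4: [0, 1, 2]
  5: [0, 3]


Visit 4, enqueue [0, 1, 2]
Visit 0, enqueue [5]
Visit 1, enqueue [3]
Visit 2, enqueue []
Visit 5, enqueue []
Visit 3, enqueue []

BFS order: [4, 0, 1, 2, 5, 3]


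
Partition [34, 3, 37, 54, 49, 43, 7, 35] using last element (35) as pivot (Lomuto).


Pivot: 35
  34 <= 35: advance i (no swap)
  3 <= 35: advance i (no swap)
  7 <= 35: swap -> [34, 3, 7, 54, 49, 43, 37, 35]
Place pivot at 3: [34, 3, 7, 35, 49, 43, 37, 54]

Partitioned: [34, 3, 7, 35, 49, 43, 37, 54]


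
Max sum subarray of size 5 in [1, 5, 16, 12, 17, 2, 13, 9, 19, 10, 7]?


[0:5]: 51
[1:6]: 52
[2:7]: 60
[3:8]: 53
[4:9]: 60
[5:10]: 53
[6:11]: 58

Max: 60 at [2:7]


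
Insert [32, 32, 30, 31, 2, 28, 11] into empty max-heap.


Insert 32: [32]
Insert 32: [32, 32]
Insert 30: [32, 32, 30]
Insert 31: [32, 32, 30, 31]
Insert 2: [32, 32, 30, 31, 2]
Insert 28: [32, 32, 30, 31, 2, 28]
Insert 11: [32, 32, 30, 31, 2, 28, 11]

Final heap: [32, 32, 30, 31, 2, 28, 11]


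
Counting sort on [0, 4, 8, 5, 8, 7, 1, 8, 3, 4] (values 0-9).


Input: [0, 4, 8, 5, 8, 7, 1, 8, 3, 4]
Counts: [1, 1, 0, 1, 2, 1, 0, 1, 3, 0]

Sorted: [0, 1, 3, 4, 4, 5, 7, 8, 8, 8]


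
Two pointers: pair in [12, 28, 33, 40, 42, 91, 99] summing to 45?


lo=0(12)+hi=6(99)=111
lo=0(12)+hi=5(91)=103
lo=0(12)+hi=4(42)=54
lo=0(12)+hi=3(40)=52
lo=0(12)+hi=2(33)=45

Yes: 12+33=45


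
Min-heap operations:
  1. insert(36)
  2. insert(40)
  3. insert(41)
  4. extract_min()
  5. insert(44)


insert(36) -> [36]
insert(40) -> [36, 40]
insert(41) -> [36, 40, 41]
extract_min()->36, [40, 41]
insert(44) -> [40, 41, 44]

Final heap: [40, 41, 44]


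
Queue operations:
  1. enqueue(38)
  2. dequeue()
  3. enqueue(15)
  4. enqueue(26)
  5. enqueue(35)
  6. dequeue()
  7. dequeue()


enqueue(38) -> [38]
dequeue()->38, []
enqueue(15) -> [15]
enqueue(26) -> [15, 26]
enqueue(35) -> [15, 26, 35]
dequeue()->15, [26, 35]
dequeue()->26, [35]

Final queue: [35]


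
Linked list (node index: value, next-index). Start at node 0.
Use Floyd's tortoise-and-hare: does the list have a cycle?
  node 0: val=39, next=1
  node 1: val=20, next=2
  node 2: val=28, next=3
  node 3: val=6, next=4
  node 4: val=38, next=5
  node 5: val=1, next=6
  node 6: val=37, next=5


Floyd's tortoise (slow, +1) and hare (fast, +2):
  init: slow=0, fast=0
  step 1: slow=1, fast=2
  step 2: slow=2, fast=4
  step 3: slow=3, fast=6
  step 4: slow=4, fast=6
  step 5: slow=5, fast=6
  step 6: slow=6, fast=6
  slow == fast at node 6: cycle detected

Cycle: yes


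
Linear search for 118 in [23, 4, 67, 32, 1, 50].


i=0: 23!=118
i=1: 4!=118
i=2: 67!=118
i=3: 32!=118
i=4: 1!=118
i=5: 50!=118

Not found, 6 comps


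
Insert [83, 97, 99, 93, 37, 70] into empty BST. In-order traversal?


Insert 83: root
Insert 97: R from 83
Insert 99: R from 83 -> R from 97
Insert 93: R from 83 -> L from 97
Insert 37: L from 83
Insert 70: L from 83 -> R from 37

In-order: [37, 70, 83, 93, 97, 99]


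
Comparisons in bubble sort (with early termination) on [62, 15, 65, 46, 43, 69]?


Algorithm: bubble sort (with early termination)
Input: [62, 15, 65, 46, 43, 69]
Sorted: [15, 43, 46, 62, 65, 69]

14


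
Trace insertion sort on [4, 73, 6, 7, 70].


Initial: [4, 73, 6, 7, 70]
Insert 73: [4, 73, 6, 7, 70]
Insert 6: [4, 6, 73, 7, 70]
Insert 7: [4, 6, 7, 73, 70]
Insert 70: [4, 6, 7, 70, 73]

Sorted: [4, 6, 7, 70, 73]


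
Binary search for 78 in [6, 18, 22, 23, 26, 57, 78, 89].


Step 1: lo=0, hi=7, mid=3, val=23
Step 2: lo=4, hi=7, mid=5, val=57
Step 3: lo=6, hi=7, mid=6, val=78

Found at index 6


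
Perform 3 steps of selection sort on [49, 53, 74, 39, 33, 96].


Initial: [49, 53, 74, 39, 33, 96]
Step 1: min=33 at 4
  Swap: [33, 53, 74, 39, 49, 96]
Step 2: min=39 at 3
  Swap: [33, 39, 74, 53, 49, 96]
Step 3: min=49 at 4
  Swap: [33, 39, 49, 53, 74, 96]

After 3 steps: [33, 39, 49, 53, 74, 96]


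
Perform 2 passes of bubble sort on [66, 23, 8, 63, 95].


Initial: [66, 23, 8, 63, 95]
Pass 1: [23, 8, 63, 66, 95] (3 swaps)
Pass 2: [8, 23, 63, 66, 95] (1 swaps)

After 2 passes: [8, 23, 63, 66, 95]


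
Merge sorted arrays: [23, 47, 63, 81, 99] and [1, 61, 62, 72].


Take 1 from B
Take 23 from A
Take 47 from A
Take 61 from B
Take 62 from B
Take 63 from A
Take 72 from B

Merged: [1, 23, 47, 61, 62, 63, 72, 81, 99]


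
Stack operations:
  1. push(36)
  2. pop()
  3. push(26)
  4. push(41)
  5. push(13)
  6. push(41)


push(36) -> [36]
pop()->36, []
push(26) -> [26]
push(41) -> [26, 41]
push(13) -> [26, 41, 13]
push(41) -> [26, 41, 13, 41]

Final stack: [26, 41, 13, 41]


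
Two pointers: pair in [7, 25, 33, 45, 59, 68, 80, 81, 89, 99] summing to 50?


lo=0(7)+hi=9(99)=106
lo=0(7)+hi=8(89)=96
lo=0(7)+hi=7(81)=88
lo=0(7)+hi=6(80)=87
lo=0(7)+hi=5(68)=75
lo=0(7)+hi=4(59)=66
lo=0(7)+hi=3(45)=52
lo=0(7)+hi=2(33)=40
lo=1(25)+hi=2(33)=58

No pair found
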